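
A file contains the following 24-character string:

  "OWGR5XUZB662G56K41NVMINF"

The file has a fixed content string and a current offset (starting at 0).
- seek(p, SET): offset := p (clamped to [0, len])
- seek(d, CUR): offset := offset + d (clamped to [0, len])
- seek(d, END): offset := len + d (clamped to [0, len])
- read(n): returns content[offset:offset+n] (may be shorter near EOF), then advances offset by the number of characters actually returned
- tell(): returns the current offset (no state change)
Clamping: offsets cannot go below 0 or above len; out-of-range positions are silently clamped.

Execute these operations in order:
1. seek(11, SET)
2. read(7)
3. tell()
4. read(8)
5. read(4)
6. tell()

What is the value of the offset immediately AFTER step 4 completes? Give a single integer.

Answer: 24

Derivation:
After 1 (seek(11, SET)): offset=11
After 2 (read(7)): returned '2G56K41', offset=18
After 3 (tell()): offset=18
After 4 (read(8)): returned 'NVMINF', offset=24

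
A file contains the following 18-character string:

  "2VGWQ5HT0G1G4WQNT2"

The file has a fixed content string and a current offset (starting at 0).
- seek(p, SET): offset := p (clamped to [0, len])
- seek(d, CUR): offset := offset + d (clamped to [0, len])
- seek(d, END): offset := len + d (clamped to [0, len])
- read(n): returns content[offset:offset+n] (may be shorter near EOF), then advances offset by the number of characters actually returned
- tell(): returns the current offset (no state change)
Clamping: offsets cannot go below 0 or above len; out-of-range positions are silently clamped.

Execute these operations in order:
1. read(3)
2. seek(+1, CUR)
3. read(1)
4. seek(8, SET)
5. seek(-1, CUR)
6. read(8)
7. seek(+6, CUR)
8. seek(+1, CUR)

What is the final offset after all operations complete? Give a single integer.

After 1 (read(3)): returned '2VG', offset=3
After 2 (seek(+1, CUR)): offset=4
After 3 (read(1)): returned 'Q', offset=5
After 4 (seek(8, SET)): offset=8
After 5 (seek(-1, CUR)): offset=7
After 6 (read(8)): returned 'T0G1G4WQ', offset=15
After 7 (seek(+6, CUR)): offset=18
After 8 (seek(+1, CUR)): offset=18

Answer: 18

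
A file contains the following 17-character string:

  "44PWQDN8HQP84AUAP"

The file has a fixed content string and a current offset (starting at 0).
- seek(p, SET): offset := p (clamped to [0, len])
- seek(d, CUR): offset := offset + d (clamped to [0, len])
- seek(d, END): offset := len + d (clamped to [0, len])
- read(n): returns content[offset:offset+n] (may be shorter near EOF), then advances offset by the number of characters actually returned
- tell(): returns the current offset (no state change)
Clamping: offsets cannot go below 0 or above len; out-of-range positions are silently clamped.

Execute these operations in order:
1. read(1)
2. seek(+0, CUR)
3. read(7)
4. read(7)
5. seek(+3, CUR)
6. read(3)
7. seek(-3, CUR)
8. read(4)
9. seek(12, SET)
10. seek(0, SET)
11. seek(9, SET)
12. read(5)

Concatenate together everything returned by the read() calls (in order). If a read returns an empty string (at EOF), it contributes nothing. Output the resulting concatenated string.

Answer: 44PWQDN8HQP84AUUAPQP84A

Derivation:
After 1 (read(1)): returned '4', offset=1
After 2 (seek(+0, CUR)): offset=1
After 3 (read(7)): returned '4PWQDN8', offset=8
After 4 (read(7)): returned 'HQP84AU', offset=15
After 5 (seek(+3, CUR)): offset=17
After 6 (read(3)): returned '', offset=17
After 7 (seek(-3, CUR)): offset=14
After 8 (read(4)): returned 'UAP', offset=17
After 9 (seek(12, SET)): offset=12
After 10 (seek(0, SET)): offset=0
After 11 (seek(9, SET)): offset=9
After 12 (read(5)): returned 'QP84A', offset=14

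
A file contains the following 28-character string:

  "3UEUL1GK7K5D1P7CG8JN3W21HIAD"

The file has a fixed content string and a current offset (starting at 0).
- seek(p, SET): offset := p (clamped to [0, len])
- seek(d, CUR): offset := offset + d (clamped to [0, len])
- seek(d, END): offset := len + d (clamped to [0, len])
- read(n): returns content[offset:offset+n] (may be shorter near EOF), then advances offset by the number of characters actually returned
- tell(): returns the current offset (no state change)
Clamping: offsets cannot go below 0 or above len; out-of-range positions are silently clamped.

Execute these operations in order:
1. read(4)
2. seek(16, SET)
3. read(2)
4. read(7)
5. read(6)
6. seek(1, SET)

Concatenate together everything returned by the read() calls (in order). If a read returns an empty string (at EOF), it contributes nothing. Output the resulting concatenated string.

After 1 (read(4)): returned '3UEU', offset=4
After 2 (seek(16, SET)): offset=16
After 3 (read(2)): returned 'G8', offset=18
After 4 (read(7)): returned 'JN3W21H', offset=25
After 5 (read(6)): returned 'IAD', offset=28
After 6 (seek(1, SET)): offset=1

Answer: 3UEUG8JN3W21HIAD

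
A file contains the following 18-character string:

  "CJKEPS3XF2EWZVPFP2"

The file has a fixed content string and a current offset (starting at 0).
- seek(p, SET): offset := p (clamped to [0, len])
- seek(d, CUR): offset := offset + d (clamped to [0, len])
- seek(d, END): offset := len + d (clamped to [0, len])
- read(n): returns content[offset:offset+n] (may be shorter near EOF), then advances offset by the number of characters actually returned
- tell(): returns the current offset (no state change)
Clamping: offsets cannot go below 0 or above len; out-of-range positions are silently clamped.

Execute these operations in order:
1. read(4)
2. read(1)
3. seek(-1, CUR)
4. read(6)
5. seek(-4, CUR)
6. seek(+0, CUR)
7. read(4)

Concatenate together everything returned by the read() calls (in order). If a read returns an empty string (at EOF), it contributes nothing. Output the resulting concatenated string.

After 1 (read(4)): returned 'CJKE', offset=4
After 2 (read(1)): returned 'P', offset=5
After 3 (seek(-1, CUR)): offset=4
After 4 (read(6)): returned 'PS3XF2', offset=10
After 5 (seek(-4, CUR)): offset=6
After 6 (seek(+0, CUR)): offset=6
After 7 (read(4)): returned '3XF2', offset=10

Answer: CJKEPPS3XF23XF2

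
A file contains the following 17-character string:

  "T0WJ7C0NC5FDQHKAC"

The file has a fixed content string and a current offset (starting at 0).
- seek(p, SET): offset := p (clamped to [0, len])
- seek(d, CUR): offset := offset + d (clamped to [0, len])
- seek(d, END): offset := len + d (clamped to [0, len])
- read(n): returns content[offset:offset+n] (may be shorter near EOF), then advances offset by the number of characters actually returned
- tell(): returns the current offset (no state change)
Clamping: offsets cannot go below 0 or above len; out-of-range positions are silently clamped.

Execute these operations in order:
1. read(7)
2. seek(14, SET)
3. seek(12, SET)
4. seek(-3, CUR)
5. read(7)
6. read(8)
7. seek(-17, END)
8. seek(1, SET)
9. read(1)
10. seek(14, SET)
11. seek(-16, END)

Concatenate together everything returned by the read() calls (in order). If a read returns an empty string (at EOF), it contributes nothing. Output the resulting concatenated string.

After 1 (read(7)): returned 'T0WJ7C0', offset=7
After 2 (seek(14, SET)): offset=14
After 3 (seek(12, SET)): offset=12
After 4 (seek(-3, CUR)): offset=9
After 5 (read(7)): returned '5FDQHKA', offset=16
After 6 (read(8)): returned 'C', offset=17
After 7 (seek(-17, END)): offset=0
After 8 (seek(1, SET)): offset=1
After 9 (read(1)): returned '0', offset=2
After 10 (seek(14, SET)): offset=14
After 11 (seek(-16, END)): offset=1

Answer: T0WJ7C05FDQHKAC0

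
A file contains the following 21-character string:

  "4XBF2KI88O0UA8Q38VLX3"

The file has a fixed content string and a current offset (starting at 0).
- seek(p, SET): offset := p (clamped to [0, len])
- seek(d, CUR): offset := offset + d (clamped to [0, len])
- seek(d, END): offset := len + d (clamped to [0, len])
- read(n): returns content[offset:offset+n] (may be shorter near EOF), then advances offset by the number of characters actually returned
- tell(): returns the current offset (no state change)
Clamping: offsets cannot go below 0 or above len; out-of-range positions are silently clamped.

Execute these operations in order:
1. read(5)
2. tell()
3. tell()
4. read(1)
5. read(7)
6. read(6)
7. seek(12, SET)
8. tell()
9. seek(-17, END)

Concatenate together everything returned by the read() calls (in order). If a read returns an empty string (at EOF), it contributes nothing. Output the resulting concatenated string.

After 1 (read(5)): returned '4XBF2', offset=5
After 2 (tell()): offset=5
After 3 (tell()): offset=5
After 4 (read(1)): returned 'K', offset=6
After 5 (read(7)): returned 'I88O0UA', offset=13
After 6 (read(6)): returned '8Q38VL', offset=19
After 7 (seek(12, SET)): offset=12
After 8 (tell()): offset=12
After 9 (seek(-17, END)): offset=4

Answer: 4XBF2KI88O0UA8Q38VL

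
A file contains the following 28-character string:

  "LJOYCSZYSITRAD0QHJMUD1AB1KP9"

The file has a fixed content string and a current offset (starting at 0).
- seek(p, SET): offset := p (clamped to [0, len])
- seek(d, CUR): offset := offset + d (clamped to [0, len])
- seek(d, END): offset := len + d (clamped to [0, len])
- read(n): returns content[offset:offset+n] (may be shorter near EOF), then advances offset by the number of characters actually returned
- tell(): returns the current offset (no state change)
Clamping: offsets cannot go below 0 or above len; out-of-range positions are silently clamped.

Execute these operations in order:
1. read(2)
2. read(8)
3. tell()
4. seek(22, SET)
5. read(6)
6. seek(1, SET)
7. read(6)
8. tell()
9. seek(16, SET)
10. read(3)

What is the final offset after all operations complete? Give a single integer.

Answer: 19

Derivation:
After 1 (read(2)): returned 'LJ', offset=2
After 2 (read(8)): returned 'OYCSZYSI', offset=10
After 3 (tell()): offset=10
After 4 (seek(22, SET)): offset=22
After 5 (read(6)): returned 'AB1KP9', offset=28
After 6 (seek(1, SET)): offset=1
After 7 (read(6)): returned 'JOYCSZ', offset=7
After 8 (tell()): offset=7
After 9 (seek(16, SET)): offset=16
After 10 (read(3)): returned 'HJM', offset=19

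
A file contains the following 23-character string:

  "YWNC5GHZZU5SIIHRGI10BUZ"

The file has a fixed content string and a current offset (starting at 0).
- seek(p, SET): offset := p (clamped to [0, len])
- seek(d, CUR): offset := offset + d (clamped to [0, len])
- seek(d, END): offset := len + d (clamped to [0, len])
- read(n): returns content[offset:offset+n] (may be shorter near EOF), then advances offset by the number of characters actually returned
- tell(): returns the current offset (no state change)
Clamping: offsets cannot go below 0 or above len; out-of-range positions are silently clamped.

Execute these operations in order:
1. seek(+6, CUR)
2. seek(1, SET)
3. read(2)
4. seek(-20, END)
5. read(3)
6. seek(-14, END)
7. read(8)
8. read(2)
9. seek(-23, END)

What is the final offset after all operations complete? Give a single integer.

Answer: 0

Derivation:
After 1 (seek(+6, CUR)): offset=6
After 2 (seek(1, SET)): offset=1
After 3 (read(2)): returned 'WN', offset=3
After 4 (seek(-20, END)): offset=3
After 5 (read(3)): returned 'C5G', offset=6
After 6 (seek(-14, END)): offset=9
After 7 (read(8)): returned 'U5SIIHRG', offset=17
After 8 (read(2)): returned 'I1', offset=19
After 9 (seek(-23, END)): offset=0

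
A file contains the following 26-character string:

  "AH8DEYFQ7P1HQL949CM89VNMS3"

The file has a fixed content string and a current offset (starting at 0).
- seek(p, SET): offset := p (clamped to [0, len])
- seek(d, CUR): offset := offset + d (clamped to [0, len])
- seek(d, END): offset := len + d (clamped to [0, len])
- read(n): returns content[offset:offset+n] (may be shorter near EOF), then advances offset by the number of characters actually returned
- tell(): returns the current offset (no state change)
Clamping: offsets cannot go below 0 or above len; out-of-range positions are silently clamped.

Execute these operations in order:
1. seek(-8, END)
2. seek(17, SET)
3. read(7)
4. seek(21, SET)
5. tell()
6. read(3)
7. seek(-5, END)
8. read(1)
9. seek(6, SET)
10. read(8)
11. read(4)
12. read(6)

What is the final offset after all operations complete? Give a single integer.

After 1 (seek(-8, END)): offset=18
After 2 (seek(17, SET)): offset=17
After 3 (read(7)): returned 'CM89VNM', offset=24
After 4 (seek(21, SET)): offset=21
After 5 (tell()): offset=21
After 6 (read(3)): returned 'VNM', offset=24
After 7 (seek(-5, END)): offset=21
After 8 (read(1)): returned 'V', offset=22
After 9 (seek(6, SET)): offset=6
After 10 (read(8)): returned 'FQ7P1HQL', offset=14
After 11 (read(4)): returned '949C', offset=18
After 12 (read(6)): returned 'M89VNM', offset=24

Answer: 24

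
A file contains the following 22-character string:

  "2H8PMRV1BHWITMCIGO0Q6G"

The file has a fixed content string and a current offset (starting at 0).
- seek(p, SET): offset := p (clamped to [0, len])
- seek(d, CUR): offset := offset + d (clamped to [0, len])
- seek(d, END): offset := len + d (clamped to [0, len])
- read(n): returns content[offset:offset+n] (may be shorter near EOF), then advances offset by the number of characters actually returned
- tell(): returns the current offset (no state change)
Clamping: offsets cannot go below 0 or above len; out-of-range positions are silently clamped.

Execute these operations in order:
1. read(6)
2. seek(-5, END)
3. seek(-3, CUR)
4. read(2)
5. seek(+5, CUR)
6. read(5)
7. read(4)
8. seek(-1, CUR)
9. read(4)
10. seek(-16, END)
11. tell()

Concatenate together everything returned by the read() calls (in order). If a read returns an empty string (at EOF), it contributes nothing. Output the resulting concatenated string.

After 1 (read(6)): returned '2H8PMR', offset=6
After 2 (seek(-5, END)): offset=17
After 3 (seek(-3, CUR)): offset=14
After 4 (read(2)): returned 'CI', offset=16
After 5 (seek(+5, CUR)): offset=21
After 6 (read(5)): returned 'G', offset=22
After 7 (read(4)): returned '', offset=22
After 8 (seek(-1, CUR)): offset=21
After 9 (read(4)): returned 'G', offset=22
After 10 (seek(-16, END)): offset=6
After 11 (tell()): offset=6

Answer: 2H8PMRCIGG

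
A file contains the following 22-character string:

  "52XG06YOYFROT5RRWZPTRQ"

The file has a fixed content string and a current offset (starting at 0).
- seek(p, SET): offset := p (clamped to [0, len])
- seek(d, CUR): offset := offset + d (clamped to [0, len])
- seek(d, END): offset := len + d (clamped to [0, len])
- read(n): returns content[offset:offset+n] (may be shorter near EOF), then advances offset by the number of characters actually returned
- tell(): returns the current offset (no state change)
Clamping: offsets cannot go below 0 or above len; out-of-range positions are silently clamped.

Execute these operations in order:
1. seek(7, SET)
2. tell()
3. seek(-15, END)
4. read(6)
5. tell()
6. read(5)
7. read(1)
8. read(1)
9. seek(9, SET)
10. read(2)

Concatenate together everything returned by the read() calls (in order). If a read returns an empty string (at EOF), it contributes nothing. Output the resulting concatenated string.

After 1 (seek(7, SET)): offset=7
After 2 (tell()): offset=7
After 3 (seek(-15, END)): offset=7
After 4 (read(6)): returned 'OYFROT', offset=13
After 5 (tell()): offset=13
After 6 (read(5)): returned '5RRWZ', offset=18
After 7 (read(1)): returned 'P', offset=19
After 8 (read(1)): returned 'T', offset=20
After 9 (seek(9, SET)): offset=9
After 10 (read(2)): returned 'FR', offset=11

Answer: OYFROT5RRWZPTFR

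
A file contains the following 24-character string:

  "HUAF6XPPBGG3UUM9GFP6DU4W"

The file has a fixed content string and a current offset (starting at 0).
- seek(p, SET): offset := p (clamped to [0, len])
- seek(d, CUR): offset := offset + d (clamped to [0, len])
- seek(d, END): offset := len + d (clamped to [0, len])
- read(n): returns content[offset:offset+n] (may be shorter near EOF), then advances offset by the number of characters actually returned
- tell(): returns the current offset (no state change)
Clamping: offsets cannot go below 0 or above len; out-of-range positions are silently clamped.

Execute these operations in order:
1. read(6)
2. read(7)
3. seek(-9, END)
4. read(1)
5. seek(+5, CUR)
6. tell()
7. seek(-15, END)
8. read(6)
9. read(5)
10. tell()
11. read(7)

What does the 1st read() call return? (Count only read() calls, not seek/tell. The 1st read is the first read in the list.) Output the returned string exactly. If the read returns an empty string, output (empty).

Answer: HUAF6X

Derivation:
After 1 (read(6)): returned 'HUAF6X', offset=6
After 2 (read(7)): returned 'PPBGG3U', offset=13
After 3 (seek(-9, END)): offset=15
After 4 (read(1)): returned '9', offset=16
After 5 (seek(+5, CUR)): offset=21
After 6 (tell()): offset=21
After 7 (seek(-15, END)): offset=9
After 8 (read(6)): returned 'GG3UUM', offset=15
After 9 (read(5)): returned '9GFP6', offset=20
After 10 (tell()): offset=20
After 11 (read(7)): returned 'DU4W', offset=24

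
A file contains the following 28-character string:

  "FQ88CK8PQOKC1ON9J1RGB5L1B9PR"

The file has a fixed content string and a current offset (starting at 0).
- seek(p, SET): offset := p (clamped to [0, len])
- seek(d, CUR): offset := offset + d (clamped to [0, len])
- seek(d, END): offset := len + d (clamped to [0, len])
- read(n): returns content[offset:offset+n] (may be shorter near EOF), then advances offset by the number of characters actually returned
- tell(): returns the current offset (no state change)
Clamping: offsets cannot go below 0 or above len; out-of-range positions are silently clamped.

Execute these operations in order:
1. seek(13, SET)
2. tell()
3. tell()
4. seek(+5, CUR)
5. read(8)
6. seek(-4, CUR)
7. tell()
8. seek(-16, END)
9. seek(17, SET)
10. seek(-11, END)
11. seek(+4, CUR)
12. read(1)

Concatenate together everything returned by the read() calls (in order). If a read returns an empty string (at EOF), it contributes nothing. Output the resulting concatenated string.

Answer: RGB5L1B95

Derivation:
After 1 (seek(13, SET)): offset=13
After 2 (tell()): offset=13
After 3 (tell()): offset=13
After 4 (seek(+5, CUR)): offset=18
After 5 (read(8)): returned 'RGB5L1B9', offset=26
After 6 (seek(-4, CUR)): offset=22
After 7 (tell()): offset=22
After 8 (seek(-16, END)): offset=12
After 9 (seek(17, SET)): offset=17
After 10 (seek(-11, END)): offset=17
After 11 (seek(+4, CUR)): offset=21
After 12 (read(1)): returned '5', offset=22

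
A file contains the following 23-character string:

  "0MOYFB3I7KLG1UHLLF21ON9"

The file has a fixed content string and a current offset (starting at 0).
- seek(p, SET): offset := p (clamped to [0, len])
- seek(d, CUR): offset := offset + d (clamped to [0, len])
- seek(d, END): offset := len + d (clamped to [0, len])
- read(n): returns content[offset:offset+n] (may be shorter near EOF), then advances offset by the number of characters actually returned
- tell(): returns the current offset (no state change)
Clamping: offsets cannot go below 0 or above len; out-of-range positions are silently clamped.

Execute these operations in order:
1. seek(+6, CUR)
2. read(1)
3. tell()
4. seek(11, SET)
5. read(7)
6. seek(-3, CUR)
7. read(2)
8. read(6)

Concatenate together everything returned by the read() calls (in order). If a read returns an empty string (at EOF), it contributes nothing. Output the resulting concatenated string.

Answer: 3G1UHLLFLLF21ON9

Derivation:
After 1 (seek(+6, CUR)): offset=6
After 2 (read(1)): returned '3', offset=7
After 3 (tell()): offset=7
After 4 (seek(11, SET)): offset=11
After 5 (read(7)): returned 'G1UHLLF', offset=18
After 6 (seek(-3, CUR)): offset=15
After 7 (read(2)): returned 'LL', offset=17
After 8 (read(6)): returned 'F21ON9', offset=23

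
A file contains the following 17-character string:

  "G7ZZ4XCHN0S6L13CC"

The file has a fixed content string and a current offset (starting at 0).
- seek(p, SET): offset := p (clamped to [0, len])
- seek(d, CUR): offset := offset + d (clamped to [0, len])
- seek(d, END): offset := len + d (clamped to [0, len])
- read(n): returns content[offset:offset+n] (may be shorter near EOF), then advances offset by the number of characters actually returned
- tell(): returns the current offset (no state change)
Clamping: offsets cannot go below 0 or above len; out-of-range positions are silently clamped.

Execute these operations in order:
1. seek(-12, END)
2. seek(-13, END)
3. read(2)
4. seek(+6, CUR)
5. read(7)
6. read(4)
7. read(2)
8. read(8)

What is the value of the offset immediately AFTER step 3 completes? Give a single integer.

After 1 (seek(-12, END)): offset=5
After 2 (seek(-13, END)): offset=4
After 3 (read(2)): returned '4X', offset=6

Answer: 6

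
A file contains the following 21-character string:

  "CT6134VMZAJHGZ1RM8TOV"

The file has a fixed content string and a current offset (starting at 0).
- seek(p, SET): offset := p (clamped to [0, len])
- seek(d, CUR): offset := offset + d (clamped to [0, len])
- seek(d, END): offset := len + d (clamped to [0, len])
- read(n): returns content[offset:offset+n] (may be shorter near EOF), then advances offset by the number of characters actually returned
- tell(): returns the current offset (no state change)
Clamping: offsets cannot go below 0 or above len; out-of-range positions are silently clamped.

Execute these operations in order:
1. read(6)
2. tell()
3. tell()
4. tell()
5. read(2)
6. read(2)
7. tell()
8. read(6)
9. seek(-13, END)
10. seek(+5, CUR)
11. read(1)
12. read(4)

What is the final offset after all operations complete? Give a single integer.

After 1 (read(6)): returned 'CT6134', offset=6
After 2 (tell()): offset=6
After 3 (tell()): offset=6
After 4 (tell()): offset=6
After 5 (read(2)): returned 'VM', offset=8
After 6 (read(2)): returned 'ZA', offset=10
After 7 (tell()): offset=10
After 8 (read(6)): returned 'JHGZ1R', offset=16
After 9 (seek(-13, END)): offset=8
After 10 (seek(+5, CUR)): offset=13
After 11 (read(1)): returned 'Z', offset=14
After 12 (read(4)): returned '1RM8', offset=18

Answer: 18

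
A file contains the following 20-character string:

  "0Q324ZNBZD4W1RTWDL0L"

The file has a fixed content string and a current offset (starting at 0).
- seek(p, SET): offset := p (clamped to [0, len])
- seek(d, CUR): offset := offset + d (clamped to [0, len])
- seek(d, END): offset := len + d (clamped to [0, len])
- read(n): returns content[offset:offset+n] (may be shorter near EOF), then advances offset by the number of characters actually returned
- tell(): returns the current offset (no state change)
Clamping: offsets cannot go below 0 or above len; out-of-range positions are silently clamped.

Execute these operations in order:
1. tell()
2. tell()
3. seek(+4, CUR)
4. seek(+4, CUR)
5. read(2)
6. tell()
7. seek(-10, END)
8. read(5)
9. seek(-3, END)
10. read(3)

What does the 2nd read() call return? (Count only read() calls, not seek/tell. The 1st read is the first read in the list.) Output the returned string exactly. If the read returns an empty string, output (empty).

After 1 (tell()): offset=0
After 2 (tell()): offset=0
After 3 (seek(+4, CUR)): offset=4
After 4 (seek(+4, CUR)): offset=8
After 5 (read(2)): returned 'ZD', offset=10
After 6 (tell()): offset=10
After 7 (seek(-10, END)): offset=10
After 8 (read(5)): returned '4W1RT', offset=15
After 9 (seek(-3, END)): offset=17
After 10 (read(3)): returned 'L0L', offset=20

Answer: 4W1RT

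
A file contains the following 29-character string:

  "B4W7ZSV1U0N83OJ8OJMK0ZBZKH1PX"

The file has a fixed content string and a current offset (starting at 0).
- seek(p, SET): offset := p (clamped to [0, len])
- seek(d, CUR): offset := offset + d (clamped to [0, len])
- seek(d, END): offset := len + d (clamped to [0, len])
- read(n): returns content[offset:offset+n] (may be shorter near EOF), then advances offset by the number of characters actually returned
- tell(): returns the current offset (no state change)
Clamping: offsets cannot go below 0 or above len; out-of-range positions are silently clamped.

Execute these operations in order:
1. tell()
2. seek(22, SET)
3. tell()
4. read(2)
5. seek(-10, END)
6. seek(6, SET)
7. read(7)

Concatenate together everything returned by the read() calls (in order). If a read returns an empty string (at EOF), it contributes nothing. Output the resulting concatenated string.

After 1 (tell()): offset=0
After 2 (seek(22, SET)): offset=22
After 3 (tell()): offset=22
After 4 (read(2)): returned 'BZ', offset=24
After 5 (seek(-10, END)): offset=19
After 6 (seek(6, SET)): offset=6
After 7 (read(7)): returned 'V1U0N83', offset=13

Answer: BZV1U0N83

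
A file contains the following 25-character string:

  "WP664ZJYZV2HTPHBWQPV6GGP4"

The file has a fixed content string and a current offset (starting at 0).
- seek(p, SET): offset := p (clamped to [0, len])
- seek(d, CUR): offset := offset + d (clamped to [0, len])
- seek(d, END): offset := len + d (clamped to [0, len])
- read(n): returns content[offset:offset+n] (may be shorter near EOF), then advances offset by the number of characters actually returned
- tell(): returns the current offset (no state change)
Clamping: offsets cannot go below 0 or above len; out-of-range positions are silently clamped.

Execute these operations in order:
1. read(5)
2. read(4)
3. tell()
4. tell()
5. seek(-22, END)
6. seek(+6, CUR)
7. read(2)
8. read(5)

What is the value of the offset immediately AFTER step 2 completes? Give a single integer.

Answer: 9

Derivation:
After 1 (read(5)): returned 'WP664', offset=5
After 2 (read(4)): returned 'ZJYZ', offset=9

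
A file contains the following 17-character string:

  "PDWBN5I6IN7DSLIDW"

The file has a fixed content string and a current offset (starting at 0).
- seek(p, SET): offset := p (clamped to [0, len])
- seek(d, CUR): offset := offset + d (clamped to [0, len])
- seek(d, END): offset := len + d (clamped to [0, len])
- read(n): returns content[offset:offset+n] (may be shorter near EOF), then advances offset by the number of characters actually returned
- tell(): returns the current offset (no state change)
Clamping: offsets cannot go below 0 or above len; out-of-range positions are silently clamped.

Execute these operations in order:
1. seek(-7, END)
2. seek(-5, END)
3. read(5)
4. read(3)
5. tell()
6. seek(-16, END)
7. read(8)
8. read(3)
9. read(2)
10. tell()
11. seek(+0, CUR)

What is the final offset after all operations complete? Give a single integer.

After 1 (seek(-7, END)): offset=10
After 2 (seek(-5, END)): offset=12
After 3 (read(5)): returned 'SLIDW', offset=17
After 4 (read(3)): returned '', offset=17
After 5 (tell()): offset=17
After 6 (seek(-16, END)): offset=1
After 7 (read(8)): returned 'DWBN5I6I', offset=9
After 8 (read(3)): returned 'N7D', offset=12
After 9 (read(2)): returned 'SL', offset=14
After 10 (tell()): offset=14
After 11 (seek(+0, CUR)): offset=14

Answer: 14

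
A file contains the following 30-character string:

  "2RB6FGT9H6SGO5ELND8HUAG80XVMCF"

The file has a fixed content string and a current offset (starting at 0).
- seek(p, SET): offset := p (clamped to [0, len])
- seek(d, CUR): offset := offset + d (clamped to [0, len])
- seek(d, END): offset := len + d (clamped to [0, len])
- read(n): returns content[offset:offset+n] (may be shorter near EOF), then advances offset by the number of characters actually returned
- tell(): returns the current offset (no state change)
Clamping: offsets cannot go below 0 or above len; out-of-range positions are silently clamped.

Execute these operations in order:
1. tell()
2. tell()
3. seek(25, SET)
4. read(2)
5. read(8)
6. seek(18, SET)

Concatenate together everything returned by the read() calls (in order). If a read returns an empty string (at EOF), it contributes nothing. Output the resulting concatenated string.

After 1 (tell()): offset=0
After 2 (tell()): offset=0
After 3 (seek(25, SET)): offset=25
After 4 (read(2)): returned 'XV', offset=27
After 5 (read(8)): returned 'MCF', offset=30
After 6 (seek(18, SET)): offset=18

Answer: XVMCF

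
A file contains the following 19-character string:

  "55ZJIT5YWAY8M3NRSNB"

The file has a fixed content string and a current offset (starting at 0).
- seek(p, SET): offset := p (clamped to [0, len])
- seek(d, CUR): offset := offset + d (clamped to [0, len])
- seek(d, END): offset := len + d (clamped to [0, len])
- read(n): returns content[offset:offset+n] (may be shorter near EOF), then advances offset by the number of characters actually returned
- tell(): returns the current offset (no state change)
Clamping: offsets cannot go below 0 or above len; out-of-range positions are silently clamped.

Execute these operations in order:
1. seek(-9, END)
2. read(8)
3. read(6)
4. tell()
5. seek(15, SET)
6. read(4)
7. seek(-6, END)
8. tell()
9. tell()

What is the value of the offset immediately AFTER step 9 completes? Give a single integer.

After 1 (seek(-9, END)): offset=10
After 2 (read(8)): returned 'Y8M3NRSN', offset=18
After 3 (read(6)): returned 'B', offset=19
After 4 (tell()): offset=19
After 5 (seek(15, SET)): offset=15
After 6 (read(4)): returned 'RSNB', offset=19
After 7 (seek(-6, END)): offset=13
After 8 (tell()): offset=13
After 9 (tell()): offset=13

Answer: 13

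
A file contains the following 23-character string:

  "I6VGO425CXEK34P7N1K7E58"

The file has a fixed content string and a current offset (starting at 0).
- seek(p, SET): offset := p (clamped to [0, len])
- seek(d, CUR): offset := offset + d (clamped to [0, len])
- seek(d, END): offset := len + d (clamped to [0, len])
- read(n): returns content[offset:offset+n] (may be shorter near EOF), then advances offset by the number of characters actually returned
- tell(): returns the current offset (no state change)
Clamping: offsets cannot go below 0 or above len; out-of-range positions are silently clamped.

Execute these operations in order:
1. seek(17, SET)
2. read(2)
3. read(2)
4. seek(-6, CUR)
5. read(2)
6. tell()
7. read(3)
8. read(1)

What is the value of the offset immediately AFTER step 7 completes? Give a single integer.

Answer: 20

Derivation:
After 1 (seek(17, SET)): offset=17
After 2 (read(2)): returned '1K', offset=19
After 3 (read(2)): returned '7E', offset=21
After 4 (seek(-6, CUR)): offset=15
After 5 (read(2)): returned '7N', offset=17
After 6 (tell()): offset=17
After 7 (read(3)): returned '1K7', offset=20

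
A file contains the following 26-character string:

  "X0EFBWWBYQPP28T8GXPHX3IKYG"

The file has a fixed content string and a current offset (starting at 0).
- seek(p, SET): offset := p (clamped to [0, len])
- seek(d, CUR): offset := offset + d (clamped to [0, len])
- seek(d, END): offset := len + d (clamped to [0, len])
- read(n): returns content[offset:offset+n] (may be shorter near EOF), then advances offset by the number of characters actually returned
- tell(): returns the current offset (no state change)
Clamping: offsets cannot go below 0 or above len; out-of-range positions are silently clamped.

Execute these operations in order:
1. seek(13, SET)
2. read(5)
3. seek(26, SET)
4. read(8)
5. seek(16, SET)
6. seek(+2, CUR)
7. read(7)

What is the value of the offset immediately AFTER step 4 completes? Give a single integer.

Answer: 26

Derivation:
After 1 (seek(13, SET)): offset=13
After 2 (read(5)): returned '8T8GX', offset=18
After 3 (seek(26, SET)): offset=26
After 4 (read(8)): returned '', offset=26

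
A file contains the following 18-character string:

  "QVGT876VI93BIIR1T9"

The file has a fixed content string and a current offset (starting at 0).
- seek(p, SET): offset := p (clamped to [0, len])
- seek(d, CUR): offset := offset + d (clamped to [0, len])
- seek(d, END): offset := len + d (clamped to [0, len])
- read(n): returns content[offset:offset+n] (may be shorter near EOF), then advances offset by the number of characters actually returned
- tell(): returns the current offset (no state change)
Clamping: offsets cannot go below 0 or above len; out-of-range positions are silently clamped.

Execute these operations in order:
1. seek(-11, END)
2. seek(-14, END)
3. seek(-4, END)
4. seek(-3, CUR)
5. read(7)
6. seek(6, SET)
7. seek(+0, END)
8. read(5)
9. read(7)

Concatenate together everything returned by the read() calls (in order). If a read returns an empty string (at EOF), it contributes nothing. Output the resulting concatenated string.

Answer: BIIR1T9

Derivation:
After 1 (seek(-11, END)): offset=7
After 2 (seek(-14, END)): offset=4
After 3 (seek(-4, END)): offset=14
After 4 (seek(-3, CUR)): offset=11
After 5 (read(7)): returned 'BIIR1T9', offset=18
After 6 (seek(6, SET)): offset=6
After 7 (seek(+0, END)): offset=18
After 8 (read(5)): returned '', offset=18
After 9 (read(7)): returned '', offset=18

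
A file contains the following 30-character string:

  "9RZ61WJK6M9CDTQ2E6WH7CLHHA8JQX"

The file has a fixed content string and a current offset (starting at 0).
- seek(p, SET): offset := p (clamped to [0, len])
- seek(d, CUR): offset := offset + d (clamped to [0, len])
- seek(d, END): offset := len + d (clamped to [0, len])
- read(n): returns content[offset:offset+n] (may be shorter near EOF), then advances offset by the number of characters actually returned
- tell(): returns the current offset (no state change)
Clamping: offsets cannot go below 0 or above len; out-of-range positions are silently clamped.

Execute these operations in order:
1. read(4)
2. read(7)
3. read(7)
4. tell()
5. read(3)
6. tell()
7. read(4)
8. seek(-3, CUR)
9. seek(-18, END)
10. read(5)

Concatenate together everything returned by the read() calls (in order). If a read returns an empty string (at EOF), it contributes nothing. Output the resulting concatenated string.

After 1 (read(4)): returned '9RZ6', offset=4
After 2 (read(7)): returned '1WJK6M9', offset=11
After 3 (read(7)): returned 'CDTQ2E6', offset=18
After 4 (tell()): offset=18
After 5 (read(3)): returned 'WH7', offset=21
After 6 (tell()): offset=21
After 7 (read(4)): returned 'CLHH', offset=25
After 8 (seek(-3, CUR)): offset=22
After 9 (seek(-18, END)): offset=12
After 10 (read(5)): returned 'DTQ2E', offset=17

Answer: 9RZ61WJK6M9CDTQ2E6WH7CLHHDTQ2E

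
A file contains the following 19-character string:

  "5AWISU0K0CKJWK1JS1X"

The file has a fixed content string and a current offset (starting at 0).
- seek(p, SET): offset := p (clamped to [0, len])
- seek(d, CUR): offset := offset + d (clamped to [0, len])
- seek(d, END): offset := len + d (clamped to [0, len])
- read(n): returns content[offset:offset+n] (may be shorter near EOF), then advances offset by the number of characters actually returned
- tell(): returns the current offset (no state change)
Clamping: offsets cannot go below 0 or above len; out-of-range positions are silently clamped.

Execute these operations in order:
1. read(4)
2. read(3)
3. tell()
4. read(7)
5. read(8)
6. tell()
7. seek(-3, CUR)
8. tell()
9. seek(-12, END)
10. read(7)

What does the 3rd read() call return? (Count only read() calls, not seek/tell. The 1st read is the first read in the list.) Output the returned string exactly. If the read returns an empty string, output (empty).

After 1 (read(4)): returned '5AWI', offset=4
After 2 (read(3)): returned 'SU0', offset=7
After 3 (tell()): offset=7
After 4 (read(7)): returned 'K0CKJWK', offset=14
After 5 (read(8)): returned '1JS1X', offset=19
After 6 (tell()): offset=19
After 7 (seek(-3, CUR)): offset=16
After 8 (tell()): offset=16
After 9 (seek(-12, END)): offset=7
After 10 (read(7)): returned 'K0CKJWK', offset=14

Answer: K0CKJWK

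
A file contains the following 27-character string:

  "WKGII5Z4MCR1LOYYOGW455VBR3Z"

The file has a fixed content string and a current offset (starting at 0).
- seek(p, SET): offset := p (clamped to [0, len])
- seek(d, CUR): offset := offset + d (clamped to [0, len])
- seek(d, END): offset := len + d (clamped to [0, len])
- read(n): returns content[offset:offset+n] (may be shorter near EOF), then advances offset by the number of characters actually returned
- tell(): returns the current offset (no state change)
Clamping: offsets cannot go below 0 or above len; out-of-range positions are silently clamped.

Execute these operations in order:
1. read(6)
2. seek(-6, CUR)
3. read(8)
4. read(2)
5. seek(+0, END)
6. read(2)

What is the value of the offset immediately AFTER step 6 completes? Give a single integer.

After 1 (read(6)): returned 'WKGII5', offset=6
After 2 (seek(-6, CUR)): offset=0
After 3 (read(8)): returned 'WKGII5Z4', offset=8
After 4 (read(2)): returned 'MC', offset=10
After 5 (seek(+0, END)): offset=27
After 6 (read(2)): returned '', offset=27

Answer: 27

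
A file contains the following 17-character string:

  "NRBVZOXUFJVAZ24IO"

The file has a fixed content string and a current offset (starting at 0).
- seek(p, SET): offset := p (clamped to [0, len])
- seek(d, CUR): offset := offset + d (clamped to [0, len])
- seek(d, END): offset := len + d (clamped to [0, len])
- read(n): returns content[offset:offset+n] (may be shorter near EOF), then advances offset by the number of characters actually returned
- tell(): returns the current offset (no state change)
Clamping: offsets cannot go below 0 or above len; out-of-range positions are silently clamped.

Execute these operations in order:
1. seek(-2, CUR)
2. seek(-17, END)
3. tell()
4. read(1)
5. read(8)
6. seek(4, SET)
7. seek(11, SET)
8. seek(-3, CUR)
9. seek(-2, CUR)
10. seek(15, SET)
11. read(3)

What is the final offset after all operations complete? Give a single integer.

Answer: 17

Derivation:
After 1 (seek(-2, CUR)): offset=0
After 2 (seek(-17, END)): offset=0
After 3 (tell()): offset=0
After 4 (read(1)): returned 'N', offset=1
After 5 (read(8)): returned 'RBVZOXUF', offset=9
After 6 (seek(4, SET)): offset=4
After 7 (seek(11, SET)): offset=11
After 8 (seek(-3, CUR)): offset=8
After 9 (seek(-2, CUR)): offset=6
After 10 (seek(15, SET)): offset=15
After 11 (read(3)): returned 'IO', offset=17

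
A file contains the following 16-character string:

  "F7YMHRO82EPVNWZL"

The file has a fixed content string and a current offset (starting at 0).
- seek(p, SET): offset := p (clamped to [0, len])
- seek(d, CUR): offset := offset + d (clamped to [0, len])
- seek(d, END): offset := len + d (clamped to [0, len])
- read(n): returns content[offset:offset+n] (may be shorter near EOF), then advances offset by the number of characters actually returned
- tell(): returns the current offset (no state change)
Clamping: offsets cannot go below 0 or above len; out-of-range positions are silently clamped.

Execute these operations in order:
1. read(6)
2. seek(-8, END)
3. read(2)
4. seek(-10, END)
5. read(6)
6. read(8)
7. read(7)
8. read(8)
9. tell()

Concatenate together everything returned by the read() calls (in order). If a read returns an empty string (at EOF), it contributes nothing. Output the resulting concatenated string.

After 1 (read(6)): returned 'F7YMHR', offset=6
After 2 (seek(-8, END)): offset=8
After 3 (read(2)): returned '2E', offset=10
After 4 (seek(-10, END)): offset=6
After 5 (read(6)): returned 'O82EPV', offset=12
After 6 (read(8)): returned 'NWZL', offset=16
After 7 (read(7)): returned '', offset=16
After 8 (read(8)): returned '', offset=16
After 9 (tell()): offset=16

Answer: F7YMHR2EO82EPVNWZL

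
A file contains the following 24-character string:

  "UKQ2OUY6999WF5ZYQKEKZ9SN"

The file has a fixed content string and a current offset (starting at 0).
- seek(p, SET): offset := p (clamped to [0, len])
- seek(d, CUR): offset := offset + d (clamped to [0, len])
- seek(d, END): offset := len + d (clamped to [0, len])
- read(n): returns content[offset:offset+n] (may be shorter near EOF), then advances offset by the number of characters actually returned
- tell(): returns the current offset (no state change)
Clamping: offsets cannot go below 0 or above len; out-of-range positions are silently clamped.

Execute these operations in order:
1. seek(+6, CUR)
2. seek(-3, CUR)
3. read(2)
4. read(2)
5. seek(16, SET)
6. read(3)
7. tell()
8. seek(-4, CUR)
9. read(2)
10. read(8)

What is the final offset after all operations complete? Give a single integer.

After 1 (seek(+6, CUR)): offset=6
After 2 (seek(-3, CUR)): offset=3
After 3 (read(2)): returned '2O', offset=5
After 4 (read(2)): returned 'UY', offset=7
After 5 (seek(16, SET)): offset=16
After 6 (read(3)): returned 'QKE', offset=19
After 7 (tell()): offset=19
After 8 (seek(-4, CUR)): offset=15
After 9 (read(2)): returned 'YQ', offset=17
After 10 (read(8)): returned 'KEKZ9SN', offset=24

Answer: 24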